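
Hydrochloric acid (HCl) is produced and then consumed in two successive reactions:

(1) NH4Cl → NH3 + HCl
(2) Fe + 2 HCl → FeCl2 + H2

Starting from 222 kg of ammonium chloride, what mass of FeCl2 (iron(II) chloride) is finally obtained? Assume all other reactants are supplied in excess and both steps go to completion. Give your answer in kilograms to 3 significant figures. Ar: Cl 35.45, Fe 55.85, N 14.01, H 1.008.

M(NH4Cl) = 14.01 + 4(1.008) + 35.45 = 53.492 g/mol.
M(FeCl2) = 55.85 + 2(35.45) = 126.75 g/mol.
222 kg = 222000 g.
n(NH4Cl) = 222000 / 53.492 = 4150 mol.
Step 1 gives a 1:1 ratio of NH4Cl to HCl, so n(HCl) = 4150 mol.
In step 2 the HCl:FeCl2 ratio is 2:1, so n(FeCl2) = 2075 mol.
Mass of FeCl2 = 2075 × 126.75 = 263000 g = 263 kg.

263 kg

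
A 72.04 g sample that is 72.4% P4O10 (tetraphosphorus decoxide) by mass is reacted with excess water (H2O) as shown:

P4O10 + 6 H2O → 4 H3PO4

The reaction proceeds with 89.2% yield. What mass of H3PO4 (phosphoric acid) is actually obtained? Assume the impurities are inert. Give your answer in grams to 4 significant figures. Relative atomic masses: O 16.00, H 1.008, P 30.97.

64.24 g

Pure P4O10 available = 72.04 g × 0.724 = 52.157 g.
M(P4O10) = 4(30.97) + 10(16.00) = 283.88 g/mol.
M(H3PO4) = 3(1.008) + 30.97 + 4(16.00) = 97.994 g/mol.
n(P4O10) = 52.157 g / 283.88 g/mol = 0.18373 mol.
From the equation the P4O10:H3PO4 mole ratio is 1:4, so n(H3PO4) = 0.18373 × 4/1 = 0.73492 mol.
Mass of H3PO4 = 0.73492 mol × 97.994 g/mol = 72.017 g.
Actual mass collected = 72.017 g × 0.892 = 64.239 g.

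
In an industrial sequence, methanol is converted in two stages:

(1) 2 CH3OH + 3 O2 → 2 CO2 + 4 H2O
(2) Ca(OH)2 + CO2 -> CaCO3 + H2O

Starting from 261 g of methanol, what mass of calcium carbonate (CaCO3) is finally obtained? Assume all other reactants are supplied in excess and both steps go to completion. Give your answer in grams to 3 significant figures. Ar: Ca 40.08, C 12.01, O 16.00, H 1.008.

M(CH3OH) = 12.01 + 4(1.008) + 16.00 = 32.042 g/mol.
M(CaCO3) = 40.08 + 12.01 + 3(16.00) = 100.09 g/mol.
n(CH3OH) = 261.0 / 32.042 = 8.146 mol.
Step 1 gives a 2:2 ratio of CH3OH to CO2, so n(CO2) = 8.146 mol.
In step 2 the CO2:CaCO3 ratio is 1:1, so n(CaCO3) = 8.146 mol.
Mass of CaCO3 = 8.146 × 100.09 = 815.3 g.

815 g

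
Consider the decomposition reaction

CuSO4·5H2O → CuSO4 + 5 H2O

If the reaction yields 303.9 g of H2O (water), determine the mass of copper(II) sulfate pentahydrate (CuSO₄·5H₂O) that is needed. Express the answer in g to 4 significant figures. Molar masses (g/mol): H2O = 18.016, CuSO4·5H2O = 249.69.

842.4 g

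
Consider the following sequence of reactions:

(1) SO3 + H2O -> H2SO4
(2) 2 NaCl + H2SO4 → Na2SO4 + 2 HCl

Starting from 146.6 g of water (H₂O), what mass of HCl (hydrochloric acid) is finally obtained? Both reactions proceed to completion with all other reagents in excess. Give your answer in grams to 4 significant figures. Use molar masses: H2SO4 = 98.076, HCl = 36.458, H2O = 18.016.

593.3 g

n(H2O) = 146.60 / 18.016 = 8.1372 mol.
Step 1 gives a 1:1 ratio of H2O to H2SO4, so n(H2SO4) = 8.1372 mol.
In step 2 the H2SO4:HCl ratio is 1:2, so n(HCl) = 16.274 mol.
Mass of HCl = 16.274 × 36.458 = 593.33 g.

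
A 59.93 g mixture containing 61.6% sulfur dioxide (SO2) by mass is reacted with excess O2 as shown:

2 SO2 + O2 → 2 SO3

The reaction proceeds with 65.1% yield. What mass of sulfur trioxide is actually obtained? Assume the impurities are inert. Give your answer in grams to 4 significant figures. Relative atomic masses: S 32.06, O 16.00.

30.04 g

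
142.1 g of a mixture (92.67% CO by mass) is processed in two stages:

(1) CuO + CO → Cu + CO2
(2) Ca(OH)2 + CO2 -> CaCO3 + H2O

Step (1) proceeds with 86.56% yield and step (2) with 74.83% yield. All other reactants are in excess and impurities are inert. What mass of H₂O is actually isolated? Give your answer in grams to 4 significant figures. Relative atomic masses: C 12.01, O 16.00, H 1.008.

54.86 g

Pure CO = 142.1 × 0.9267 = 131.68 g.
M(CO) = 12.01 + 16.00 = 28.01 g/mol.
M(H2O) = 2(1.008) + 16.00 = 18.016 g/mol.
n(CO) = 131.68 / 28.01 = 4.7013 mol.
Step 1 (CO:CO2 = 1:1): theoretical n(CO2) = 4.7013 mol; at 86.56% yield, n(CO2) = 4.0695 mol.
Step 2 (CO2:H2O = 1:1): theoretical n(H2O) = 4.0695 mol, so theoretical mass = 4.0695 × 18.016 = 73.315 g.
At 74.83% yield, actual mass of H2O = 73.315 × 0.7483 = 54.862 g.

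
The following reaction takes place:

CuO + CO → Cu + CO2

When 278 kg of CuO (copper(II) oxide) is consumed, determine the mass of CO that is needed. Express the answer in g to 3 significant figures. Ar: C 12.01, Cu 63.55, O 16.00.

M(CuO) = 63.55 + 16.00 = 79.55 g/mol.
M(CO) = 12.01 + 16.00 = 28.01 g/mol.
Convert: 278 kg = 278000 g.
n(CuO) = 278000 g / 79.55 g/mol = 3495 mol.
From the equation the CuO:CO mole ratio is 1:1, so n(CO) = 3495 × 1/1 = 3495 mol.
Mass of CO = 3495 mol × 28.01 g/mol = 97890 g.

97900 g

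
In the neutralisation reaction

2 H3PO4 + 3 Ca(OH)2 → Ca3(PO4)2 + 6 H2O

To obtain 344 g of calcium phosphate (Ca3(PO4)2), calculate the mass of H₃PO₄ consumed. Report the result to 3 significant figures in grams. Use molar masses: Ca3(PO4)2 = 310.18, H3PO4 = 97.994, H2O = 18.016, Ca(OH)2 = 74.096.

217 g

n(Ca3(PO4)2) = 344.0 g / 310.18 g/mol = 1.109 mol.
From the equation the Ca3(PO4)2:H3PO4 mole ratio is 1:2, so n(H3PO4) = 1.109 × 2/1 = 2.218 mol.
Mass of H3PO4 = 2.218 mol × 97.994 g/mol = 217.4 g.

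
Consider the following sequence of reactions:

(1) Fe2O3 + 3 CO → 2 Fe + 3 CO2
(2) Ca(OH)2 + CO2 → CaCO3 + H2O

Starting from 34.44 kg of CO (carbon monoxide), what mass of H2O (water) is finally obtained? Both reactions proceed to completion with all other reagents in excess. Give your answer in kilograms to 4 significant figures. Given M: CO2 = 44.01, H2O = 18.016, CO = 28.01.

22.15 kg

34.44 kg = 34440 g.
n(CO) = 34440 / 28.01 = 1229.6 mol.
Step 1 gives a 3:3 ratio of CO to CO2, so n(CO2) = 1229.6 mol.
In step 2 the CO2:H2O ratio is 1:1, so n(H2O) = 1229.6 mol.
Mass of H2O = 1229.6 × 18.016 = 22152 g = 22.15 kg.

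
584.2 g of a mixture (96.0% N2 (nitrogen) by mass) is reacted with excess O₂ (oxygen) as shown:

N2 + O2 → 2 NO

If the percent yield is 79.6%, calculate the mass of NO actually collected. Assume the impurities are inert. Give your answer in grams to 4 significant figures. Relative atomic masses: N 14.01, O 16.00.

Pure N2 available = 584.2 g × 0.960 = 560.83 g.
M(N2) = 2(14.01) = 28.02 g/mol.
M(NO) = 14.01 + 16.00 = 30.01 g/mol.
n(N2) = 560.83 g / 28.02 g/mol = 20.015 mol.
From the equation the N2:NO mole ratio is 1:2, so n(NO) = 20.015 × 2/1 = 40.031 mol.
Mass of NO = 40.031 mol × 30.01 g/mol = 1201.3 g.
Actual mass collected = 1201.3 g × 0.796 = 956.25 g.

956.3 g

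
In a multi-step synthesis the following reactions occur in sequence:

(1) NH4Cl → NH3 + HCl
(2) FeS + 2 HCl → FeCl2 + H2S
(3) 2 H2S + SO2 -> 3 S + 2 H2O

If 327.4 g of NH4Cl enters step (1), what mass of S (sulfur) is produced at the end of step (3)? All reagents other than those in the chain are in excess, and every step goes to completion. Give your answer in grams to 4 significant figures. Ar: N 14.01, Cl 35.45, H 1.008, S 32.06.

M(NH4Cl) = 14.01 + 4(1.008) + 35.45 = 53.492 g/mol.
M(S) = 32.06 g/mol.
n(NH4Cl) = 327.4 / 53.492 = 6.1205 mol.
Reaction (1): NH4Cl→HCl ratio 1:1 ⇒ n(HCl) = 6.1205 mol.
Reaction (2): HCl→H2S ratio 2:1 ⇒ n(H2S) = 3.0603 mol.
Reaction (3): H2S→S ratio 2:3 ⇒ n(S) = 4.5904 mol.
Mass of S = 4.5904 × 32.06 = 147.17 g.

147.2 g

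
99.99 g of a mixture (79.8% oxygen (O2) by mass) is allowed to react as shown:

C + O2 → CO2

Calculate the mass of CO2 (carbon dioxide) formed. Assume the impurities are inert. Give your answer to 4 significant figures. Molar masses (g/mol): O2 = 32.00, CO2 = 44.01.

Mass of pure O2 = 99.99 g × 0.798 = 79.792 g.
n(O2) = 79.792 g / 32.00 g/mol = 2.4935 mol.
From the equation the O2:CO2 mole ratio is 1:1, so n(CO2) = 2.4935 × 1/1 = 2.4935 mol.
Mass of CO2 = 2.4935 mol × 44.01 g/mol = 109.74 g.

109.7 g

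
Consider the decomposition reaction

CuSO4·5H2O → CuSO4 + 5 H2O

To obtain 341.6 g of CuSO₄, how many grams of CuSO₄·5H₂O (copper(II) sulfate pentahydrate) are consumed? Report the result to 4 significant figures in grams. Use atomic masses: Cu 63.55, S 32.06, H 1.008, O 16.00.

M(CuSO4) = 63.55 + 32.06 + 4(16.00) = 159.61 g/mol.
M(CuSO4·5H2O) = 63.55 + 32.06 + 9(16.00) + 10(1.008) = 249.69 g/mol.
n(CuSO4) = 341.60 g / 159.61 g/mol = 2.1402 mol.
From the equation the CuSO4:CuSO4·5H2O mole ratio is 1:1, so n(CuSO4·5H2O) = 2.1402 × 1/1 = 2.1402 mol.
Mass of CuSO4·5H2O = 2.1402 mol × 249.69 g/mol = 534.39 g.

534.4 g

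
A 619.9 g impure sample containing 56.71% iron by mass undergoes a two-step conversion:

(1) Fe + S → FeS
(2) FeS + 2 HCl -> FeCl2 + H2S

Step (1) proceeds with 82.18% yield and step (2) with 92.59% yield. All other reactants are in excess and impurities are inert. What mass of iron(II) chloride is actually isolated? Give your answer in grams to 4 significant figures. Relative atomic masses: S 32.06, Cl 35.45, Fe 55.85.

607.1 g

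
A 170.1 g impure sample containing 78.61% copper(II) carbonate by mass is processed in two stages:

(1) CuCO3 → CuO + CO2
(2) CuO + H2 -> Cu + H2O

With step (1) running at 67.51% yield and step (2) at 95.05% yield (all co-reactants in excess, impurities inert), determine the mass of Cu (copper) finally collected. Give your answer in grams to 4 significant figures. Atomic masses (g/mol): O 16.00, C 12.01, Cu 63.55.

Pure CuCO3 = 170.1 × 0.7861 = 133.72 g.
M(CuCO3) = 63.55 + 12.01 + 3(16.00) = 123.56 g/mol.
M(Cu) = 63.55 g/mol.
n(CuCO3) = 133.72 / 123.56 = 1.0822 mol.
Step 1 (CuCO3:CuO = 1:1): theoretical n(CuO) = 1.0822 mol; at 67.51% yield, n(CuO) = 0.73059 mol.
Step 2 (CuO:Cu = 1:1): theoretical n(Cu) = 0.73059 mol, so theoretical mass = 0.73059 × 63.55 = 46.429 g.
At 95.05% yield, actual mass of Cu = 46.429 × 0.9505 = 44.131 g.

44.13 g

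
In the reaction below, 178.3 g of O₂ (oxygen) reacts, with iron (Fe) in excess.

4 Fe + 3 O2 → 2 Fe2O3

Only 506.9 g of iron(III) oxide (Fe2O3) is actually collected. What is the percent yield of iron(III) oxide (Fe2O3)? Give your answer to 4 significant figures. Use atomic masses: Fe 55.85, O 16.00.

M(O2) = 2(16.00) = 32.00 g/mol.
M(Fe2O3) = 2(55.85) + 3(16.00) = 159.70 g/mol.
n(O2) = 178.30 g / 32.00 g/mol = 5.5719 mol.
From the equation the O2:Fe2O3 mole ratio is 3:2, so n(Fe2O3) = 5.5719 × 2/3 = 3.7146 mol.
Mass of Fe2O3 = 3.7146 mol × 159.70 g/mol = 593.22 g.
This is the theoretical yield. Percent yield = 506.9 g / 593.22 g × 100% = 85.449%.

85.45 %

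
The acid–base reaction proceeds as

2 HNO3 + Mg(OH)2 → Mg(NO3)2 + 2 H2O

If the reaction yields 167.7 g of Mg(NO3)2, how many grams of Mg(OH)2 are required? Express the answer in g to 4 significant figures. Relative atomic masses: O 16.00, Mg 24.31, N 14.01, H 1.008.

65.94 g

M(Mg(NO3)2) = 24.31 + 2(14.01) + 6(16.00) = 148.33 g/mol.
M(Mg(OH)2) = 24.31 + 2(16.00) + 2(1.008) = 58.326 g/mol.
n(Mg(NO3)2) = 167.70 g / 148.33 g/mol = 1.1306 mol.
From the equation the Mg(NO3)2:Mg(OH)2 mole ratio is 1:1, so n(Mg(OH)2) = 1.1306 × 1/1 = 1.1306 mol.
Mass of Mg(OH)2 = 1.1306 mol × 58.326 g/mol = 65.943 g.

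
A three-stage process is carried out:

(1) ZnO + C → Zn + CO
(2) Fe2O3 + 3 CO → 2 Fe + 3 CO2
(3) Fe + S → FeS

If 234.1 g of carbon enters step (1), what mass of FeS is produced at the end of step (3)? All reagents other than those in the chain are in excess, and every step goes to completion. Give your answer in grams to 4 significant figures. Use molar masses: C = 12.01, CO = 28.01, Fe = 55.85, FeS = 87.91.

1142 g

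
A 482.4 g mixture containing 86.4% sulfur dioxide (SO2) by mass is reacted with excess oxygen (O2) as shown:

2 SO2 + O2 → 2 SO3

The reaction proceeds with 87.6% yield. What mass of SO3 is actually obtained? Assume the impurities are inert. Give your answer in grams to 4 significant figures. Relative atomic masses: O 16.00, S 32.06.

456.3 g

Pure SO2 available = 482.4 g × 0.864 = 416.79 g.
M(SO2) = 32.06 + 2(16.00) = 64.06 g/mol.
M(SO3) = 32.06 + 3(16.00) = 80.06 g/mol.
n(SO2) = 416.79 g / 64.06 g/mol = 6.5063 mol.
From the equation the SO2:SO3 mole ratio is 2:2, so n(SO3) = 6.5063 × 2/2 = 6.5063 mol.
Mass of SO3 = 6.5063 mol × 80.06 g/mol = 520.89 g.
Actual mass collected = 520.89 g × 0.876 = 456.30 g.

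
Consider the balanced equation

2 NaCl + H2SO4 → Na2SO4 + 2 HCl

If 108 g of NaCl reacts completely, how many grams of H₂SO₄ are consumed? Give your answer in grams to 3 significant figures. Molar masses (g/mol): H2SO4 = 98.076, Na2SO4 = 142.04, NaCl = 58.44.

90.6 g

n(NaCl) = 108.0 g / 58.44 g/mol = 1.848 mol.
From the equation the NaCl:H2SO4 mole ratio is 2:1, so n(H2SO4) = 1.848 × 1/2 = 0.9240 mol.
Mass of H2SO4 = 0.9240 mol × 98.076 g/mol = 90.62 g.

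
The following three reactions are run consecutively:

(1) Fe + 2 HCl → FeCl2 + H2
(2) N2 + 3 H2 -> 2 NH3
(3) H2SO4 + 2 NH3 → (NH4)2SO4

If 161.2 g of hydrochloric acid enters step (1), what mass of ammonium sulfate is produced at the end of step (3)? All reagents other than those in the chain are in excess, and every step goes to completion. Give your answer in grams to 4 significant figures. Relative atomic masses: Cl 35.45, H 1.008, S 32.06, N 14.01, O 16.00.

97.38 g

M(HCl) = 1.008 + 35.45 = 36.458 g/mol.
M((NH4)2SO4) = 2(14.01) + 8(1.008) + 32.06 + 4(16.00) = 132.144 g/mol.
n(HCl) = 161.2 / 36.458 = 4.4215 mol.
Reaction (1): HCl→H2 ratio 2:1 ⇒ n(H2) = 2.2108 mol.
Reaction (2): H2→NH3 ratio 3:2 ⇒ n(NH3) = 1.4738 mol.
Reaction (3): NH3→(NH4)2SO4 ratio 2:1 ⇒ n((NH4)2SO4) = 0.73692 mol.
Mass of (NH4)2SO4 = 0.73692 × 132.144 = 97.380 g.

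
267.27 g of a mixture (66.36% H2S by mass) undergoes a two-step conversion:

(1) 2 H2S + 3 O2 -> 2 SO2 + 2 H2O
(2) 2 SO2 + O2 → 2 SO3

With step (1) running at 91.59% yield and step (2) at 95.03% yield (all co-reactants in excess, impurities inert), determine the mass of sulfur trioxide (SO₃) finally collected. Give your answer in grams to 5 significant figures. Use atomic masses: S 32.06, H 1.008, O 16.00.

362.69 g

Pure H2S = 267.27 × 0.6636 = 177.360 g.
M(H2S) = 2(1.008) + 32.06 = 34.076 g/mol.
M(SO3) = 32.06 + 3(16.00) = 80.06 g/mol.
n(H2S) = 177.360 / 34.076 = 5.20485 mol.
Step 1 (H2S:SO2 = 2:2): theoretical n(SO2) = 5.20485 mol; at 91.59% yield, n(SO2) = 4.76712 mol.
Step 2 (SO2:SO3 = 2:2): theoretical n(SO3) = 4.76712 mol, so theoretical mass = 4.76712 × 80.06 = 381.656 g.
At 95.03% yield, actual mass of SO3 = 381.656 × 0.9503 = 362.687 g.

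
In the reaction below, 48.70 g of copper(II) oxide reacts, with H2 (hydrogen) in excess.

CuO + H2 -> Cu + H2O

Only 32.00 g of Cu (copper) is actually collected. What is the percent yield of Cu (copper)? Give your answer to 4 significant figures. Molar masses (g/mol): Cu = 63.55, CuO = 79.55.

n(CuO) = 48.700 g / 79.55 g/mol = 0.61219 mol.
From the equation the CuO:Cu mole ratio is 1:1, so n(Cu) = 0.61219 × 1/1 = 0.61219 mol.
Mass of Cu = 0.61219 mol × 63.55 g/mol = 38.905 g.
This is the theoretical yield. Percent yield = 32.00 g / 38.905 g × 100% = 82.252%.

82.25 %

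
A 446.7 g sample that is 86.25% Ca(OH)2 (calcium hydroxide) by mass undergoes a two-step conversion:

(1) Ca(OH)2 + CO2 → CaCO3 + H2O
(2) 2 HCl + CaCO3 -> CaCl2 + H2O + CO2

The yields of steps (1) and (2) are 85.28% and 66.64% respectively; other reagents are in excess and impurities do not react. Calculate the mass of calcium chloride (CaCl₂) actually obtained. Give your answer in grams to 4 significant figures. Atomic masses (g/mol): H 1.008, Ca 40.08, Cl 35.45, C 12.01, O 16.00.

Pure Ca(OH)2 = 446.7 × 0.8625 = 385.28 g.
M(Ca(OH)2) = 40.08 + 2(16.00) + 2(1.008) = 74.096 g/mol.
M(CaCl2) = 40.08 + 2(35.45) = 110.98 g/mol.
n(Ca(OH)2) = 385.28 / 74.096 = 5.1997 mol.
Step 1 (Ca(OH)2:CaCO3 = 1:1): theoretical n(CaCO3) = 5.1997 mol; at 85.28% yield, n(CaCO3) = 4.4343 mol.
Step 2 (CaCO3:CaCl2 = 1:1): theoretical n(CaCl2) = 4.4343 mol, so theoretical mass = 4.4343 × 110.98 = 492.12 g.
At 66.64% yield, actual mass of CaCl2 = 492.12 × 0.6664 = 327.95 g.

327.9 g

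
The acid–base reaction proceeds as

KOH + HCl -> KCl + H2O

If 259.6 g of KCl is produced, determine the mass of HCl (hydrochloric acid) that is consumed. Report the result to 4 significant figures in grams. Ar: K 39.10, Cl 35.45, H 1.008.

M(KCl) = 39.10 + 35.45 = 74.55 g/mol.
M(HCl) = 1.008 + 35.45 = 36.458 g/mol.
n(KCl) = 259.60 g / 74.55 g/mol = 3.4822 mol.
From the equation the KCl:HCl mole ratio is 1:1, so n(HCl) = 3.4822 × 1/1 = 3.4822 mol.
Mass of HCl = 3.4822 mol × 36.458 g/mol = 126.96 g.

127.0 g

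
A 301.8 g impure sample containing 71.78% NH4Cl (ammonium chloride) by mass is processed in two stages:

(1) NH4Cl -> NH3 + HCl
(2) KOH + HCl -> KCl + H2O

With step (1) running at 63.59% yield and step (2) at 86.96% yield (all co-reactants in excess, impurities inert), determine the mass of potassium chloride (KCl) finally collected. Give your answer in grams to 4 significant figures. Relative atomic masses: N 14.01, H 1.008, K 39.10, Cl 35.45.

167.0 g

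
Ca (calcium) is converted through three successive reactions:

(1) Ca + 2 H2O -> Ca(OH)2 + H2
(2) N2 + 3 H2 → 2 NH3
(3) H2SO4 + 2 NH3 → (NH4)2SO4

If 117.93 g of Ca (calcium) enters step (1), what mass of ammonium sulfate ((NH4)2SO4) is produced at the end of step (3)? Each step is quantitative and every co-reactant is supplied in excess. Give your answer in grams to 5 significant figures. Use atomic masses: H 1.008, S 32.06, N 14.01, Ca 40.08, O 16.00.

129.61 g

M(Ca) = 40.08 g/mol.
M((NH4)2SO4) = 2(14.01) + 8(1.008) + 32.06 + 4(16.00) = 132.144 g/mol.
n(Ca) = 117.93 / 40.08 = 2.94237 mol.
Reaction (1): Ca→H2 ratio 1:1 ⇒ n(H2) = 2.94237 mol.
Reaction (2): H2→NH3 ratio 3:2 ⇒ n(NH3) = 1.96158 mol.
Reaction (3): NH3→(NH4)2SO4 ratio 2:1 ⇒ n((NH4)2SO4) = 0.980788 mol.
Mass of (NH4)2SO4 = 0.980788 × 132.144 = 129.605 g.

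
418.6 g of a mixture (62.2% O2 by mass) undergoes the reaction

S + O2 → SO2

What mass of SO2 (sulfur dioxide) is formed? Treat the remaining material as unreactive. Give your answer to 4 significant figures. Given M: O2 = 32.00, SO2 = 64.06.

521.2 g

Mass of pure O2 = 418.6 g × 0.622 = 260.37 g.
n(O2) = 260.37 g / 32.00 g/mol = 8.1365 mol.
From the equation the O2:SO2 mole ratio is 1:1, so n(SO2) = 8.1365 × 1/1 = 8.1365 mol.
Mass of SO2 = 8.1365 mol × 64.06 g/mol = 521.23 g.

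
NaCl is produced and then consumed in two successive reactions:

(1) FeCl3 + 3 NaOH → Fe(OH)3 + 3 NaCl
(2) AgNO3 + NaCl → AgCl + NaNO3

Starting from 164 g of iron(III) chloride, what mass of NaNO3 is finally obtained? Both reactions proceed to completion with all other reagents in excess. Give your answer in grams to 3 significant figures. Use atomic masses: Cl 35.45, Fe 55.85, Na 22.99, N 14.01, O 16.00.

M(FeCl3) = 55.85 + 3(35.45) = 162.20 g/mol.
M(NaNO3) = 22.99 + 14.01 + 3(16.00) = 85.00 g/mol.
n(FeCl3) = 164.0 / 162.20 = 1.011 mol.
Step 1 gives a 1:3 ratio of FeCl3 to NaCl, so n(NaCl) = 3.033 mol.
In step 2 the NaCl:NaNO3 ratio is 1:1, so n(NaNO3) = 3.033 mol.
Mass of NaNO3 = 3.033 × 85.00 = 257.8 g.

258 g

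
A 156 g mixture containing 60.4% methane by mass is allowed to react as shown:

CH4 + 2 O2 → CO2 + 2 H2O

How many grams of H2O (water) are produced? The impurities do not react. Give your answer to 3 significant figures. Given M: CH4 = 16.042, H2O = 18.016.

212 g

Mass of pure CH4 = 156 g × 0.604 = 94.22 g.
n(CH4) = 94.22 g / 16.042 g/mol = 5.874 mol.
From the equation the CH4:H2O mole ratio is 1:2, so n(H2O) = 5.874 × 2/1 = 11.75 mol.
Mass of H2O = 11.75 mol × 18.016 g/mol = 211.6 g.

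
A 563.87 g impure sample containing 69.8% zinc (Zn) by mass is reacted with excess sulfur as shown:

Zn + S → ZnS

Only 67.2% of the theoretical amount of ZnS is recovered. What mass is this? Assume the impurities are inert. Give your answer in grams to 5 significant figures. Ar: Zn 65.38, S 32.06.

394.18 g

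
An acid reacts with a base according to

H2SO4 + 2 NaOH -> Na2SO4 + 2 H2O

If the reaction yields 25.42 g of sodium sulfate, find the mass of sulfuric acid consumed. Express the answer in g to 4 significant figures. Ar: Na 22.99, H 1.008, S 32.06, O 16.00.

M(Na2SO4) = 2(22.99) + 32.06 + 4(16.00) = 142.04 g/mol.
M(H2SO4) = 2(1.008) + 32.06 + 4(16.00) = 98.076 g/mol.
n(Na2SO4) = 25.420 g / 142.04 g/mol = 0.17896 mol.
From the equation the Na2SO4:H2SO4 mole ratio is 1:1, so n(H2SO4) = 0.17896 × 1/1 = 0.17896 mol.
Mass of H2SO4 = 0.17896 mol × 98.076 g/mol = 17.552 g.

17.55 g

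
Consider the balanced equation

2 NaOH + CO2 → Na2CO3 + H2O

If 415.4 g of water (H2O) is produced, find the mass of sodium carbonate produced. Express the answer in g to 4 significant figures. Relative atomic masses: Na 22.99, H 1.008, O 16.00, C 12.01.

M(H2O) = 2(1.008) + 16.00 = 18.016 g/mol.
M(Na2CO3) = 2(22.99) + 12.01 + 3(16.00) = 105.99 g/mol.
n(H2O) = 415.40 g / 18.016 g/mol = 23.057 mol.
From the equation the H2O:Na2CO3 mole ratio is 1:1, so n(Na2CO3) = 23.057 × 1/1 = 23.057 mol.
Mass of Na2CO3 = 23.057 mol × 105.99 g/mol = 2443.8 g.

2444 g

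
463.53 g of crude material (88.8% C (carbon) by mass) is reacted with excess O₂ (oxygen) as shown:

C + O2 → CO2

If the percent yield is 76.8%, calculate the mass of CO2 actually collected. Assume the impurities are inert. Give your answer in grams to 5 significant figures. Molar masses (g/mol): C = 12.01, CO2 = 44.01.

1158.4 g

Pure C available = 463.53 g × 0.888 = 411.615 g.
n(C) = 411.615 g / 12.01 g/mol = 34.2727 mol.
From the equation the C:CO2 mole ratio is 1:1, so n(CO2) = 34.2727 × 1/1 = 34.2727 mol.
Mass of CO2 = 34.2727 mol × 44.01 g/mol = 1508.34 g.
Actual mass collected = 1508.34 g × 0.768 = 1158.40 g.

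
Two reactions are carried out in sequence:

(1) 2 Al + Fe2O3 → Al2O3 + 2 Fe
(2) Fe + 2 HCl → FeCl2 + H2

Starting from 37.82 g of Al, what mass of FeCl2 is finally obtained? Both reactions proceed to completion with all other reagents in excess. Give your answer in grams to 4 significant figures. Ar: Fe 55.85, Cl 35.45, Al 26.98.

M(Al) = 26.98 g/mol.
M(FeCl2) = 55.85 + 2(35.45) = 126.75 g/mol.
n(Al) = 37.820 / 26.98 = 1.4018 mol.
Step 1 gives a 2:2 ratio of Al to Fe, so n(Fe) = 1.4018 mol.
In step 2 the Fe:FeCl2 ratio is 1:1, so n(FeCl2) = 1.4018 mol.
Mass of FeCl2 = 1.4018 × 126.75 = 177.68 g.

177.7 g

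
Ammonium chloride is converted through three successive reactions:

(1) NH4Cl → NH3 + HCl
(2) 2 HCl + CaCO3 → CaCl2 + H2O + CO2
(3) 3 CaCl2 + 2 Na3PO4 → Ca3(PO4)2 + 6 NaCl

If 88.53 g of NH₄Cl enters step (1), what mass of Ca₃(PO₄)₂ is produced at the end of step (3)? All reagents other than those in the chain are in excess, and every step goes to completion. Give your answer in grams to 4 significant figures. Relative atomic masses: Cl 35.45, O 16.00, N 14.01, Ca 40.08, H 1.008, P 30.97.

85.56 g

M(NH4Cl) = 14.01 + 4(1.008) + 35.45 = 53.492 g/mol.
M(Ca3(PO4)2) = 3(40.08) + 2(30.97) + 8(16.00) = 310.18 g/mol.
n(NH4Cl) = 88.53 / 53.492 = 1.6550 mol.
Reaction (1): NH4Cl→HCl ratio 1:1 ⇒ n(HCl) = 1.6550 mol.
Reaction (2): HCl→CaCl2 ratio 2:1 ⇒ n(CaCl2) = 0.82751 mol.
Reaction (3): CaCl2→Ca3(PO4)2 ratio 3:1 ⇒ n(Ca3(PO4)2) = 0.27584 mol.
Mass of Ca3(PO4)2 = 0.27584 × 310.18 = 85.559 g.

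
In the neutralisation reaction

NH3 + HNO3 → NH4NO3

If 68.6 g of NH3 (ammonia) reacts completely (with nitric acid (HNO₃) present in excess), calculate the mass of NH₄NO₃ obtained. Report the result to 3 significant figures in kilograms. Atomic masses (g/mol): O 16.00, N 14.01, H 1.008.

M(NH3) = 14.01 + 3(1.008) = 17.034 g/mol.
M(NH4NO3) = 2(14.01) + 4(1.008) + 3(16.00) = 80.052 g/mol.
n(NH3) = 68.60 g / 17.034 g/mol = 4.027 mol.
From the equation the NH3:NH4NO3 mole ratio is 1:1, so n(NH4NO3) = 4.027 × 1/1 = 4.027 mol.
Mass of NH4NO3 = 4.027 mol × 80.052 g/mol = 322.4 g.
Converting to kg: 322.4 g = 0.322 kg.

0.322 kg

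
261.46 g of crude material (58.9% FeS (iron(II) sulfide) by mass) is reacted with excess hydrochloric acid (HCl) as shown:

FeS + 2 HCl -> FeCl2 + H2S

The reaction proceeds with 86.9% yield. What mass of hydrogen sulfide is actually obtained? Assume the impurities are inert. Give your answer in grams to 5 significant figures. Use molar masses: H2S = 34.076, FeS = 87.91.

Pure FeS available = 261.46 g × 0.589 = 154.000 g.
n(FeS) = 154.000 g / 87.91 g/mol = 1.75179 mol.
From the equation the FeS:H2S mole ratio is 1:1, so n(H2S) = 1.75179 × 1/1 = 1.75179 mol.
Mass of H2S = 1.75179 mol × 34.076 g/mol = 59.6940 g.
Actual mass collected = 59.6940 g × 0.869 = 51.8741 g.

51.874 g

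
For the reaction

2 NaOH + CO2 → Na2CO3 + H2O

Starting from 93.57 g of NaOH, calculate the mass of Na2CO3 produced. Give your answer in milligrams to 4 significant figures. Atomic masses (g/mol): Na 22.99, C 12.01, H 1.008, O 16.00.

M(NaOH) = 22.99 + 16.00 + 1.008 = 39.998 g/mol.
M(Na2CO3) = 2(22.99) + 12.01 + 3(16.00) = 105.99 g/mol.
n(NaOH) = 93.570 g / 39.998 g/mol = 2.3394 mol.
From the equation the NaOH:Na2CO3 mole ratio is 2:1, so n(Na2CO3) = 2.3394 × 1/2 = 1.1697 mol.
Mass of Na2CO3 = 1.1697 mol × 105.99 g/mol = 123.97 g.
Converting to mg: 123.97 g = 124000 mg.

124000 mg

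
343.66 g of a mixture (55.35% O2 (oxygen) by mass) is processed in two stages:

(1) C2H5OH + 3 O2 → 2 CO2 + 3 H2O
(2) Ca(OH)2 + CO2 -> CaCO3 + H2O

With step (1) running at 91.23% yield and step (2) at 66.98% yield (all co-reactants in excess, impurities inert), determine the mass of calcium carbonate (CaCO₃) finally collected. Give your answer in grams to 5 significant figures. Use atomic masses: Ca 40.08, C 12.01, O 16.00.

242.37 g

Pure O2 = 343.66 × 0.5535 = 190.216 g.
M(O2) = 2(16.00) = 32.00 g/mol.
M(CaCO3) = 40.08 + 12.01 + 3(16.00) = 100.09 g/mol.
n(O2) = 190.216 / 32.00 = 5.94424 mol.
Step 1 (O2:CO2 = 3:2): theoretical n(CO2) = 3.96283 mol; at 91.23% yield, n(CO2) = 3.61529 mol.
Step 2 (CO2:CaCO3 = 1:1): theoretical n(CaCO3) = 3.61529 mol, so theoretical mass = 3.61529 × 100.09 = 361.854 g.
At 66.98% yield, actual mass of CaCO3 = 361.854 × 0.6698 = 242.370 g.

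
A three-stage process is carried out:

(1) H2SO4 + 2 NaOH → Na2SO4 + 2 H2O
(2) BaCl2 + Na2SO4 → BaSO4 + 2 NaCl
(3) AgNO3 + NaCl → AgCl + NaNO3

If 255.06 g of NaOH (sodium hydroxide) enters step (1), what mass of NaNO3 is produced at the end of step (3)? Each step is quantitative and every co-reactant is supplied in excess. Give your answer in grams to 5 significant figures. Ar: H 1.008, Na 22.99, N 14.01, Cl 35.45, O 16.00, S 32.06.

542.03 g

M(NaOH) = 22.99 + 16.00 + 1.008 = 39.998 g/mol.
M(NaNO3) = 22.99 + 14.01 + 3(16.00) = 85.00 g/mol.
n(NaOH) = 255.06 / 39.998 = 6.37682 mol.
Reaction (1): NaOH→Na2SO4 ratio 2:1 ⇒ n(Na2SO4) = 3.18841 mol.
Reaction (2): Na2SO4→NaCl ratio 1:2 ⇒ n(NaCl) = 6.37682 mol.
Reaction (3): NaCl→NaNO3 ratio 1:1 ⇒ n(NaNO3) = 6.37682 mol.
Mass of NaNO3 = 6.37682 × 85.00 = 542.030 g.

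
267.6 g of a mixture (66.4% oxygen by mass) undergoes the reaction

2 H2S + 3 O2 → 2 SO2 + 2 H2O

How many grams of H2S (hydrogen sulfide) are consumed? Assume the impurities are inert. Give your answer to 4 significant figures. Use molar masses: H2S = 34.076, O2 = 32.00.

Mass of pure O2 = 267.6 g × 0.664 = 177.69 g.
n(O2) = 177.69 g / 32.00 g/mol = 5.5527 mol.
From the equation the O2:H2S mole ratio is 3:2, so n(H2S) = 5.5527 × 2/3 = 3.7018 mol.
Mass of H2S = 3.7018 mol × 34.076 g/mol = 126.14 g.

126.1 g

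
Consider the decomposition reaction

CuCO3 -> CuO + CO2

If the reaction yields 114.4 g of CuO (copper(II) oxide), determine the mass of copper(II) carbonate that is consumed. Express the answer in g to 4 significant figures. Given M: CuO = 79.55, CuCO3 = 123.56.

n(CuO) = 114.40 g / 79.55 g/mol = 1.4381 mol.
From the equation the CuO:CuCO3 mole ratio is 1:1, so n(CuCO3) = 1.4381 × 1/1 = 1.4381 mol.
Mass of CuCO3 = 1.4381 mol × 123.56 g/mol = 177.69 g.

177.7 g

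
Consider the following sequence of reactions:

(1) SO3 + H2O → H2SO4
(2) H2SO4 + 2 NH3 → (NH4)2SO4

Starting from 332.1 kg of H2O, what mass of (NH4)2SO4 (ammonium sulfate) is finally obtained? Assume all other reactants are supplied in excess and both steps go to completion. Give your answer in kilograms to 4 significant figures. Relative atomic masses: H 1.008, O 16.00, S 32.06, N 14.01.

2436 kg

M(H2O) = 2(1.008) + 16.00 = 18.016 g/mol.
M((NH4)2SO4) = 2(14.01) + 8(1.008) + 32.06 + 4(16.00) = 132.144 g/mol.
332.1 kg = 332100 g.
n(H2O) = 332100 / 18.016 = 18434 mol.
Step 1 gives a 1:1 ratio of H2O to H2SO4, so n(H2SO4) = 18434 mol.
In step 2 the H2SO4:(NH4)2SO4 ratio is 1:1, so n((NH4)2SO4) = 18434 mol.
Mass of (NH4)2SO4 = 18434 × 132.144 = 2.4359 × 10^6 g = 2436 kg.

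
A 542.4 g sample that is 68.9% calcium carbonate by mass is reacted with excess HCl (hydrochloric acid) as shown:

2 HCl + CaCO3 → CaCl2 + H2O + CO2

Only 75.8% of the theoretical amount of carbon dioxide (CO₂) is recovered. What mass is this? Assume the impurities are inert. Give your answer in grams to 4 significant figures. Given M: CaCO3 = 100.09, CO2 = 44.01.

Pure CaCO3 available = 542.4 g × 0.689 = 373.71 g.
n(CaCO3) = 373.71 g / 100.09 g/mol = 3.7338 mol.
From the equation the CaCO3:CO2 mole ratio is 1:1, so n(CO2) = 3.7338 × 1/1 = 3.7338 mol.
Mass of CO2 = 3.7338 mol × 44.01 g/mol = 164.32 g.
Actual mass collected = 164.32 g × 0.758 = 124.56 g.

124.6 g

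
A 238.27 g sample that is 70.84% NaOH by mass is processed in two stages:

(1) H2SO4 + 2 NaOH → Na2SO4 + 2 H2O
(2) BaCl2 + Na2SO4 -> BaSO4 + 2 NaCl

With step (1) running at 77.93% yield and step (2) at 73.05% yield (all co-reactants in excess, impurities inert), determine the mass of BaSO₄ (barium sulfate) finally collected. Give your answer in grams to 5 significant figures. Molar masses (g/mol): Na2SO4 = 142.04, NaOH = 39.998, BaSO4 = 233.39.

280.34 g

Pure NaOH = 238.27 × 0.7084 = 168.790 g.
n(NaOH) = 168.790 / 39.998 = 4.21997 mol.
Step 1 (NaOH:Na2SO4 = 2:1): theoretical n(Na2SO4) = 2.10999 mol; at 77.93% yield, n(Na2SO4) = 1.64431 mol.
Step 2 (Na2SO4:BaSO4 = 1:1): theoretical n(BaSO4) = 1.64431 mol, so theoretical mass = 1.64431 × 233.39 = 383.766 g.
At 73.05% yield, actual mass of BaSO4 = 383.766 × 0.7305 = 280.341 g.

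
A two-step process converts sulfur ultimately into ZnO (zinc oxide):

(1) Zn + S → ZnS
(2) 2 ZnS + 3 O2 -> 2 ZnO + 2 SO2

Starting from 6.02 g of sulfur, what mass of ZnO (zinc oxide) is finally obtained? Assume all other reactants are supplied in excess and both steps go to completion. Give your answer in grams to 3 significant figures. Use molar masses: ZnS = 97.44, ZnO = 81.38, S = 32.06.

15.3 g

n(S) = 6.020 / 32.06 = 0.1878 mol.
Step 1 gives a 1:1 ratio of S to ZnS, so n(ZnS) = 0.1878 mol.
In step 2 the ZnS:ZnO ratio is 2:2, so n(ZnO) = 0.1878 mol.
Mass of ZnO = 0.1878 × 81.38 = 15.28 g.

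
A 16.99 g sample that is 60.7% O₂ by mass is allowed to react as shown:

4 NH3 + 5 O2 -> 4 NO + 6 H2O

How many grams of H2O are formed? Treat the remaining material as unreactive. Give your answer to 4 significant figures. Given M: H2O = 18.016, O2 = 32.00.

Mass of pure O2 = 16.99 g × 0.607 = 10.313 g.
n(O2) = 10.313 g / 32.00 g/mol = 0.32228 mol.
From the equation the O2:H2O mole ratio is 5:6, so n(H2O) = 0.32228 × 6/5 = 0.38673 mol.
Mass of H2O = 0.38673 mol × 18.016 g/mol = 6.9674 g.

6.967 g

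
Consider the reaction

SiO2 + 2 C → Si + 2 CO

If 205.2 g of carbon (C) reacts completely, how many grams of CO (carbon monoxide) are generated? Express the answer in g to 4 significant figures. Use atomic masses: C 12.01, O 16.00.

478.6 g

M(C) = 12.01 g/mol.
M(CO) = 12.01 + 16.00 = 28.01 g/mol.
n(C) = 205.20 g / 12.01 g/mol = 17.086 mol.
From the equation the C:CO mole ratio is 2:2, so n(CO) = 17.086 × 2/2 = 17.086 mol.
Mass of CO = 17.086 mol × 28.01 g/mol = 478.57 g.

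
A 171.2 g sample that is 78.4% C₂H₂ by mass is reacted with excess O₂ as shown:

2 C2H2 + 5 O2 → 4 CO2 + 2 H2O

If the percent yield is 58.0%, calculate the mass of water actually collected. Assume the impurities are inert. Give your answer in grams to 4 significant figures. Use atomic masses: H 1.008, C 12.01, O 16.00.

53.87 g

Pure C2H2 available = 171.2 g × 0.784 = 134.22 g.
M(C2H2) = 2(12.01) + 2(1.008) = 26.036 g/mol.
M(H2O) = 2(1.008) + 16.00 = 18.016 g/mol.
n(C2H2) = 134.22 g / 26.036 g/mol = 5.1552 mol.
From the equation the C2H2:H2O mole ratio is 2:2, so n(H2O) = 5.1552 × 2/2 = 5.1552 mol.
Mass of H2O = 5.1552 mol × 18.016 g/mol = 92.876 g.
Actual mass collected = 92.876 g × 0.580 = 53.868 g.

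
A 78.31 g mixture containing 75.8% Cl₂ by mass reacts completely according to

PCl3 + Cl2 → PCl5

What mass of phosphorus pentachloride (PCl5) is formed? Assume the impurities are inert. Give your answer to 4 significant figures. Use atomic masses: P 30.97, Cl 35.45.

174.3 g

Mass of pure Cl2 = 78.31 g × 0.758 = 59.359 g.
M(Cl2) = 2(35.45) = 70.90 g/mol.
M(PCl5) = 30.97 + 5(35.45) = 208.22 g/mol.
n(Cl2) = 59.359 g / 70.90 g/mol = 0.83722 mol.
From the equation the Cl2:PCl5 mole ratio is 1:1, so n(PCl5) = 0.83722 × 1/1 = 0.83722 mol.
Mass of PCl5 = 0.83722 mol × 208.22 g/mol = 174.33 g.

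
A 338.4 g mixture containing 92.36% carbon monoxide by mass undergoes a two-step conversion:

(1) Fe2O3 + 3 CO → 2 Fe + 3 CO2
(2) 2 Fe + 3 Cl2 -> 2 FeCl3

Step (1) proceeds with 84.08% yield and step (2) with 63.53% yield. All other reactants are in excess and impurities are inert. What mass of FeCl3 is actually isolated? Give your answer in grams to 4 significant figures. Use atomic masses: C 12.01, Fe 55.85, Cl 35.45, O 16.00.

Pure CO = 338.4 × 0.9236 = 312.55 g.
M(CO) = 12.01 + 16.00 = 28.01 g/mol.
M(FeCl3) = 55.85 + 3(35.45) = 162.20 g/mol.
n(CO) = 312.55 / 28.01 = 11.158 mol.
Step 1 (CO:Fe = 3:2): theoretical n(Fe) = 7.4389 mol; at 84.08% yield, n(Fe) = 6.2546 mol.
Step 2 (Fe:FeCl3 = 2:2): theoretical n(FeCl3) = 6.2546 mol, so theoretical mass = 6.2546 × 162.20 = 1014.5 g.
At 63.53% yield, actual mass of FeCl3 = 1014.5 × 0.6353 = 644.51 g.

644.5 g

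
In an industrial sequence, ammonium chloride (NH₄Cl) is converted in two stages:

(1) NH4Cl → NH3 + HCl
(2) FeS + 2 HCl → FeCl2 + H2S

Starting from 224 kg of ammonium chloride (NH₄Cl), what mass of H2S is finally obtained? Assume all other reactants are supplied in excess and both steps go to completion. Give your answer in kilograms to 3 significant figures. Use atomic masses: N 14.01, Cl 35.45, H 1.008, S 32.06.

71.3 kg

M(NH4Cl) = 14.01 + 4(1.008) + 35.45 = 53.492 g/mol.
M(H2S) = 2(1.008) + 32.06 = 34.076 g/mol.
224 kg = 224000 g.
n(NH4Cl) = 224000 / 53.492 = 4188 mol.
Step 1 gives a 1:1 ratio of NH4Cl to HCl, so n(HCl) = 4188 mol.
In step 2 the HCl:H2S ratio is 2:1, so n(H2S) = 2094 mol.
Mass of H2S = 2094 × 34.076 = 71350 g = 71.3 kg.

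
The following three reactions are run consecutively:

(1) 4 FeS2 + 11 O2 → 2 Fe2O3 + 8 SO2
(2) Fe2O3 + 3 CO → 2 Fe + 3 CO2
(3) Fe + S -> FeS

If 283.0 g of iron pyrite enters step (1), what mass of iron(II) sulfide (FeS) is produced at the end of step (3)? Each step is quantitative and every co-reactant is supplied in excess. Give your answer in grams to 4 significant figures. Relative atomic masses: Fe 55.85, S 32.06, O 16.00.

M(FeS2) = 55.85 + 2(32.06) = 119.97 g/mol.
M(FeS) = 55.85 + 32.06 = 87.91 g/mol.
n(FeS2) = 283.0 / 119.97 = 2.3589 mol.
Reaction (1): FeS2→Fe2O3 ratio 4:2 ⇒ n(Fe2O3) = 1.1795 mol.
Reaction (2): Fe2O3→Fe ratio 1:2 ⇒ n(Fe) = 2.3589 mol.
Reaction (3): Fe→FeS ratio 1:1 ⇒ n(FeS) = 2.3589 mol.
Mass of FeS = 2.3589 × 87.91 = 207.37 g.

207.4 g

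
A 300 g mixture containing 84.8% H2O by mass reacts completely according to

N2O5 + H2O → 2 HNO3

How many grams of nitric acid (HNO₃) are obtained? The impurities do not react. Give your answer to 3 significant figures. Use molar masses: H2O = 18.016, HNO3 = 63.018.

Mass of pure H2O = 300 g × 0.848 = 254.4 g.
n(H2O) = 254.4 g / 18.016 g/mol = 14.12 mol.
From the equation the H2O:HNO3 mole ratio is 1:2, so n(HNO3) = 14.12 × 2/1 = 28.24 mol.
Mass of HNO3 = 28.24 mol × 63.018 g/mol = 1780 g.

1780 g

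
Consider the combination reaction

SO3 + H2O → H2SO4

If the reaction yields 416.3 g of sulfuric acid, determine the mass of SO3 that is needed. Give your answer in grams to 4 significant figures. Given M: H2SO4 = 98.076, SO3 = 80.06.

n(H2SO4) = 416.30 g / 98.076 g/mol = 4.2447 mol.
From the equation the H2SO4:SO3 mole ratio is 1:1, so n(SO3) = 4.2447 × 1/1 = 4.2447 mol.
Mass of SO3 = 4.2447 mol × 80.06 g/mol = 339.83 g.

339.8 g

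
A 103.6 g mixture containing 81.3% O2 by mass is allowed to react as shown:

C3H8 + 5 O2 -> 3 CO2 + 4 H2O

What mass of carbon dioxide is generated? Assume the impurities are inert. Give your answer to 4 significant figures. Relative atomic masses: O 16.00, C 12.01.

69.50 g

Mass of pure O2 = 103.6 g × 0.813 = 84.227 g.
M(O2) = 2(16.00) = 32.00 g/mol.
M(CO2) = 12.01 + 2(16.00) = 44.01 g/mol.
n(O2) = 84.227 g / 32.00 g/mol = 2.6321 mol.
From the equation the O2:CO2 mole ratio is 5:3, so n(CO2) = 2.6321 × 3/5 = 1.5793 mol.
Mass of CO2 = 1.5793 mol × 44.01 g/mol = 69.503 g.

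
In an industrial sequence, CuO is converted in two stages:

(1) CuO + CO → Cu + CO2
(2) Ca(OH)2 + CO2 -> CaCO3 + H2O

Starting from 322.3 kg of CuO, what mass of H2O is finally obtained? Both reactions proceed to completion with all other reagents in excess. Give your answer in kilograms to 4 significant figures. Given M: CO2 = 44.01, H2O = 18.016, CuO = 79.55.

322.3 kg = 322300 g.
n(CuO) = 322300 / 79.55 = 4051.5 mol.
Step 1 gives a 1:1 ratio of CuO to CO2, so n(CO2) = 4051.5 mol.
In step 2 the CO2:H2O ratio is 1:1, so n(H2O) = 4051.5 mol.
Mass of H2O = 4051.5 × 18.016 = 72993 g = 72.99 kg.

72.99 kg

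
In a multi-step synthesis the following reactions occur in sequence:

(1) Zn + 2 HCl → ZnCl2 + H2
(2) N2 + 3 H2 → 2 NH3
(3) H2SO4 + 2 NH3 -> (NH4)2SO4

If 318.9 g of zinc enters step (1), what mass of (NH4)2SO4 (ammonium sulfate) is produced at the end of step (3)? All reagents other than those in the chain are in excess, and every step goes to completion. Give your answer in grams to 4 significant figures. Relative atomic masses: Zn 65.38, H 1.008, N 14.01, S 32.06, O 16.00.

214.9 g

M(Zn) = 65.38 g/mol.
M((NH4)2SO4) = 2(14.01) + 8(1.008) + 32.06 + 4(16.00) = 132.144 g/mol.
n(Zn) = 318.9 / 65.38 = 4.8776 mol.
Reaction (1): Zn→H2 ratio 1:1 ⇒ n(H2) = 4.8776 mol.
Reaction (2): H2→NH3 ratio 3:2 ⇒ n(NH3) = 3.2518 mol.
Reaction (3): NH3→(NH4)2SO4 ratio 2:1 ⇒ n((NH4)2SO4) = 1.6259 mol.
Mass of (NH4)2SO4 = 1.6259 × 132.144 = 214.85 g.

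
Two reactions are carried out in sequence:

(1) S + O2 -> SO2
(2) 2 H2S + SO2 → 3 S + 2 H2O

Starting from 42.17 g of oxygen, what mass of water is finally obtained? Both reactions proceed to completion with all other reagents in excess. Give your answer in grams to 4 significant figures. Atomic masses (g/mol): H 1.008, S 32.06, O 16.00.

M(O2) = 2(16.00) = 32.00 g/mol.
M(H2O) = 2(1.008) + 16.00 = 18.016 g/mol.
n(O2) = 42.170 / 32.00 = 1.3178 mol.
Step 1 gives a 1:1 ratio of O2 to SO2, so n(SO2) = 1.3178 mol.
In step 2 the SO2:H2O ratio is 1:2, so n(H2O) = 2.6356 mol.
Mass of H2O = 2.6356 × 18.016 = 47.483 g.

47.48 g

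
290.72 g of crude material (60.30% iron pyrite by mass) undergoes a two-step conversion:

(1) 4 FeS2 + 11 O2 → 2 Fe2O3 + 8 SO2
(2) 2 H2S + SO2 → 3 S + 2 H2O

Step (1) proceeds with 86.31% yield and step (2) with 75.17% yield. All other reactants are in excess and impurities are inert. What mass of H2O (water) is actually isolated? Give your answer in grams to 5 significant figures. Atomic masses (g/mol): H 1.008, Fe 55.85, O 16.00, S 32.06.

68.319 g

Pure FeS2 = 290.72 × 0.6030 = 175.304 g.
M(FeS2) = 55.85 + 2(32.06) = 119.97 g/mol.
M(H2O) = 2(1.008) + 16.00 = 18.016 g/mol.
n(FeS2) = 175.304 / 119.97 = 1.46123 mol.
Step 1 (FeS2:SO2 = 4:8): theoretical n(SO2) = 2.92247 mol; at 86.31% yield, n(SO2) = 2.52238 mol.
Step 2 (SO2:H2O = 1:2): theoretical n(H2O) = 5.04476 mol, so theoretical mass = 5.04476 × 18.016 = 90.8864 g.
At 75.17% yield, actual mass of H2O = 90.8864 × 0.7517 = 68.3193 g.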